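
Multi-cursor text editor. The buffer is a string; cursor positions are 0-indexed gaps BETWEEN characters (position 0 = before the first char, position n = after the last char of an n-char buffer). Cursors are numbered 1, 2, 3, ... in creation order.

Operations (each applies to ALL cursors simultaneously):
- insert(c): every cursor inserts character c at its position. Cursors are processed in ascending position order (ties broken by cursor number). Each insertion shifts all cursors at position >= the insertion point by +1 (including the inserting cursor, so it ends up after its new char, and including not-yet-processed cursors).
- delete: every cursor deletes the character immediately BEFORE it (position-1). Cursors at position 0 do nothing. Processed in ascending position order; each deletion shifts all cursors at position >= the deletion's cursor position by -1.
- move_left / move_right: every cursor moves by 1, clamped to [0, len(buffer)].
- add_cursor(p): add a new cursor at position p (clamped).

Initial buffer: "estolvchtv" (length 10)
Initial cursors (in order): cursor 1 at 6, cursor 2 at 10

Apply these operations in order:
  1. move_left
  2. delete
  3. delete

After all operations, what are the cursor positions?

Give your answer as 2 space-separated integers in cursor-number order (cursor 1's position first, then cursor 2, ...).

After op 1 (move_left): buffer="estolvchtv" (len 10), cursors c1@5 c2@9, authorship ..........
After op 2 (delete): buffer="estovchv" (len 8), cursors c1@4 c2@7, authorship ........
After op 3 (delete): buffer="estvcv" (len 6), cursors c1@3 c2@5, authorship ......

Answer: 3 5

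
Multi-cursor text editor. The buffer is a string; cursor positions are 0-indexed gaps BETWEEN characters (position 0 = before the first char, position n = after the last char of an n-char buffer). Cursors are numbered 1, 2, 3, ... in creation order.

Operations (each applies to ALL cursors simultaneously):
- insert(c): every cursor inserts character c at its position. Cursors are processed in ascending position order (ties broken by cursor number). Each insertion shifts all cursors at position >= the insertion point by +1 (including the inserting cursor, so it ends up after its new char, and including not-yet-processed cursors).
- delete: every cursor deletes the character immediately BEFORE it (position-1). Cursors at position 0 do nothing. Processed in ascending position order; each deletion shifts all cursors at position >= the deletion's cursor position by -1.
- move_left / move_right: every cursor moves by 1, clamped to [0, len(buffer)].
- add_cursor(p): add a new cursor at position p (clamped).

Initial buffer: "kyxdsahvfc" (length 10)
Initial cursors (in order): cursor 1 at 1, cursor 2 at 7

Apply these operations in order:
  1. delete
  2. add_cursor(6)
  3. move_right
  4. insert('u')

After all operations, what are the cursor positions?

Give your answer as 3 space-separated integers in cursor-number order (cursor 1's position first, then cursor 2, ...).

After op 1 (delete): buffer="yxdsavfc" (len 8), cursors c1@0 c2@5, authorship ........
After op 2 (add_cursor(6)): buffer="yxdsavfc" (len 8), cursors c1@0 c2@5 c3@6, authorship ........
After op 3 (move_right): buffer="yxdsavfc" (len 8), cursors c1@1 c2@6 c3@7, authorship ........
After op 4 (insert('u')): buffer="yuxdsavufuc" (len 11), cursors c1@2 c2@8 c3@10, authorship .1.....2.3.

Answer: 2 8 10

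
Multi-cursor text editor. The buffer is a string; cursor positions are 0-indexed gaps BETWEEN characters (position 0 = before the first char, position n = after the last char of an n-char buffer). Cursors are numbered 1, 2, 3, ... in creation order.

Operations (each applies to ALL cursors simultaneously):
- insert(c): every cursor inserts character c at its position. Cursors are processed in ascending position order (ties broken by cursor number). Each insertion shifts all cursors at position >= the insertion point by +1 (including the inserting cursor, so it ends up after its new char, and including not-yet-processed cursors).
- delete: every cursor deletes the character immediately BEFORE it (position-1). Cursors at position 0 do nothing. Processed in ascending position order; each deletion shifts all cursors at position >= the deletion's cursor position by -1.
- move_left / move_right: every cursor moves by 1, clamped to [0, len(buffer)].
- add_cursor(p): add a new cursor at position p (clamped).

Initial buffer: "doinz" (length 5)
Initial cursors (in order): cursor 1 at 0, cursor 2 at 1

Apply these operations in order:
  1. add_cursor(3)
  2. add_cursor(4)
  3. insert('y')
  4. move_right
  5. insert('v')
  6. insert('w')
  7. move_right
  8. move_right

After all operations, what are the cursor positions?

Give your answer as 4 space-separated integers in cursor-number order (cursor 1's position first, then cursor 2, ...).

After op 1 (add_cursor(3)): buffer="doinz" (len 5), cursors c1@0 c2@1 c3@3, authorship .....
After op 2 (add_cursor(4)): buffer="doinz" (len 5), cursors c1@0 c2@1 c3@3 c4@4, authorship .....
After op 3 (insert('y')): buffer="ydyoiynyz" (len 9), cursors c1@1 c2@3 c3@6 c4@8, authorship 1.2..3.4.
After op 4 (move_right): buffer="ydyoiynyz" (len 9), cursors c1@2 c2@4 c3@7 c4@9, authorship 1.2..3.4.
After op 5 (insert('v')): buffer="ydvyoviynvyzv" (len 13), cursors c1@3 c2@6 c3@10 c4@13, authorship 1.12.2.3.34.4
After op 6 (insert('w')): buffer="ydvwyovwiynvwyzvw" (len 17), cursors c1@4 c2@8 c3@13 c4@17, authorship 1.112.22.3.334.44
After op 7 (move_right): buffer="ydvwyovwiynvwyzvw" (len 17), cursors c1@5 c2@9 c3@14 c4@17, authorship 1.112.22.3.334.44
After op 8 (move_right): buffer="ydvwyovwiynvwyzvw" (len 17), cursors c1@6 c2@10 c3@15 c4@17, authorship 1.112.22.3.334.44

Answer: 6 10 15 17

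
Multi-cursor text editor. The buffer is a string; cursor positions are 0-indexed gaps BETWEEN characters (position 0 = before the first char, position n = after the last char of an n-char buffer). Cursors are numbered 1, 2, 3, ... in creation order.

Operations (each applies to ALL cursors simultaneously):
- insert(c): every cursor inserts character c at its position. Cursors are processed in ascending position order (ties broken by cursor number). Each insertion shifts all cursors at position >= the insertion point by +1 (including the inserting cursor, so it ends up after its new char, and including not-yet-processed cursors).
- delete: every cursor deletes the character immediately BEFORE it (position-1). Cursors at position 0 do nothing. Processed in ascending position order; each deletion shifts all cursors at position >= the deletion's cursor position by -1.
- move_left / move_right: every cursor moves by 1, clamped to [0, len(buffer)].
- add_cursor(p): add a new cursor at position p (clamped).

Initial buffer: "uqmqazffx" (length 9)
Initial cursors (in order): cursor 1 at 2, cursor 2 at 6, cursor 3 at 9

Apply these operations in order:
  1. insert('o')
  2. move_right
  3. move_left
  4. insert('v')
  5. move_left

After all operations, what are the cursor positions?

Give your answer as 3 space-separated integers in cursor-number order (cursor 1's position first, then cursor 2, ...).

Answer: 3 9 13

Derivation:
After op 1 (insert('o')): buffer="uqomqazoffxo" (len 12), cursors c1@3 c2@8 c3@12, authorship ..1....2...3
After op 2 (move_right): buffer="uqomqazoffxo" (len 12), cursors c1@4 c2@9 c3@12, authorship ..1....2...3
After op 3 (move_left): buffer="uqomqazoffxo" (len 12), cursors c1@3 c2@8 c3@11, authorship ..1....2...3
After op 4 (insert('v')): buffer="uqovmqazovffxvo" (len 15), cursors c1@4 c2@10 c3@14, authorship ..11....22...33
After op 5 (move_left): buffer="uqovmqazovffxvo" (len 15), cursors c1@3 c2@9 c3@13, authorship ..11....22...33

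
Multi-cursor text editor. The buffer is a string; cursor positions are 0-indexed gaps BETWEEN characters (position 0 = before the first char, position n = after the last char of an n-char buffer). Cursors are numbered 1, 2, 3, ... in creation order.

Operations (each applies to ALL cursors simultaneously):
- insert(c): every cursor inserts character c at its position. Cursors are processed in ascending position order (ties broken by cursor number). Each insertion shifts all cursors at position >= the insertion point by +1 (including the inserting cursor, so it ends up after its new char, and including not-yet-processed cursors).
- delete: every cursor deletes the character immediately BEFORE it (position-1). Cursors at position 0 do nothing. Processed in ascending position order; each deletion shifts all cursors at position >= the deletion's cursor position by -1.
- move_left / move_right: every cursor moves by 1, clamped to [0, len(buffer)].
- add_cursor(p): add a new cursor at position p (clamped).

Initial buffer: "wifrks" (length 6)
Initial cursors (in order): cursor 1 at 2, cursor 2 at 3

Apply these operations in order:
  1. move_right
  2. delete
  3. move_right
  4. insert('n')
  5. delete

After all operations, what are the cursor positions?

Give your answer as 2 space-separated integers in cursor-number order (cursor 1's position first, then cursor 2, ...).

After op 1 (move_right): buffer="wifrks" (len 6), cursors c1@3 c2@4, authorship ......
After op 2 (delete): buffer="wiks" (len 4), cursors c1@2 c2@2, authorship ....
After op 3 (move_right): buffer="wiks" (len 4), cursors c1@3 c2@3, authorship ....
After op 4 (insert('n')): buffer="wiknns" (len 6), cursors c1@5 c2@5, authorship ...12.
After op 5 (delete): buffer="wiks" (len 4), cursors c1@3 c2@3, authorship ....

Answer: 3 3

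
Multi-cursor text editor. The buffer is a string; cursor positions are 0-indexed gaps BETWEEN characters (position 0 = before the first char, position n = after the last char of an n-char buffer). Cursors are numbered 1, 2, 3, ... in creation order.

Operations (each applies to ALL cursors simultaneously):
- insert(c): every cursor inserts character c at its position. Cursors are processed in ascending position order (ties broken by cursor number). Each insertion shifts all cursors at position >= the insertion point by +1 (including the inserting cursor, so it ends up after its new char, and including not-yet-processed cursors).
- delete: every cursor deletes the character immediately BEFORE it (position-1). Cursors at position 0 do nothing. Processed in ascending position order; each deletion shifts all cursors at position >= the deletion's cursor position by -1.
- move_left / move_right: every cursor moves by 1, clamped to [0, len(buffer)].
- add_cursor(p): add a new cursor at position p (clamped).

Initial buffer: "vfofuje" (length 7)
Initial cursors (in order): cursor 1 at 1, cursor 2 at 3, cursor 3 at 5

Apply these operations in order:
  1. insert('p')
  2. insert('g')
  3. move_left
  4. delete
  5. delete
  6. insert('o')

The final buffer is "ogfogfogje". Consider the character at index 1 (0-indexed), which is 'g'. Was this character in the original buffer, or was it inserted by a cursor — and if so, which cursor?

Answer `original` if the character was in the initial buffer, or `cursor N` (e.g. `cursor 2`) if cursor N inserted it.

After op 1 (insert('p')): buffer="vpfopfupje" (len 10), cursors c1@2 c2@5 c3@8, authorship .1..2..3..
After op 2 (insert('g')): buffer="vpgfopgfupgje" (len 13), cursors c1@3 c2@7 c3@11, authorship .11..22..33..
After op 3 (move_left): buffer="vpgfopgfupgje" (len 13), cursors c1@2 c2@6 c3@10, authorship .11..22..33..
After op 4 (delete): buffer="vgfogfugje" (len 10), cursors c1@1 c2@4 c3@7, authorship .1..2..3..
After op 5 (delete): buffer="gfgfgje" (len 7), cursors c1@0 c2@2 c3@4, authorship 1.2.3..
After op 6 (insert('o')): buffer="ogfogfogje" (len 10), cursors c1@1 c2@4 c3@7, authorship 11.22.33..
Authorship (.=original, N=cursor N): 1 1 . 2 2 . 3 3 . .
Index 1: author = 1

Answer: cursor 1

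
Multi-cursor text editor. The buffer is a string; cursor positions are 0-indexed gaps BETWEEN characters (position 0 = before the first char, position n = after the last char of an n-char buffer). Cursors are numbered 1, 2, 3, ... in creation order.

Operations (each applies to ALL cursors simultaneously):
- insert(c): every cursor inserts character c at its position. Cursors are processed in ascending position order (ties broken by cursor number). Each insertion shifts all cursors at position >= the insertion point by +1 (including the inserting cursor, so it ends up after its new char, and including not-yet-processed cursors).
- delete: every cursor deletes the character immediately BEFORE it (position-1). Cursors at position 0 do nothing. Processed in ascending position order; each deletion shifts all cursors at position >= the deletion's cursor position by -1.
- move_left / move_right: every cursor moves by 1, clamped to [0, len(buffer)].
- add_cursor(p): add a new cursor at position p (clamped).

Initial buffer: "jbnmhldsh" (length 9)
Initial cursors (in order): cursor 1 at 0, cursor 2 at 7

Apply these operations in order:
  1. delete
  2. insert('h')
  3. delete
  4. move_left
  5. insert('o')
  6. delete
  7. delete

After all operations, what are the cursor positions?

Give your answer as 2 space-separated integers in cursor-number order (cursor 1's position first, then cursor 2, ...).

After op 1 (delete): buffer="jbnmhlsh" (len 8), cursors c1@0 c2@6, authorship ........
After op 2 (insert('h')): buffer="hjbnmhlhsh" (len 10), cursors c1@1 c2@8, authorship 1......2..
After op 3 (delete): buffer="jbnmhlsh" (len 8), cursors c1@0 c2@6, authorship ........
After op 4 (move_left): buffer="jbnmhlsh" (len 8), cursors c1@0 c2@5, authorship ........
After op 5 (insert('o')): buffer="ojbnmholsh" (len 10), cursors c1@1 c2@7, authorship 1.....2...
After op 6 (delete): buffer="jbnmhlsh" (len 8), cursors c1@0 c2@5, authorship ........
After op 7 (delete): buffer="jbnmlsh" (len 7), cursors c1@0 c2@4, authorship .......

Answer: 0 4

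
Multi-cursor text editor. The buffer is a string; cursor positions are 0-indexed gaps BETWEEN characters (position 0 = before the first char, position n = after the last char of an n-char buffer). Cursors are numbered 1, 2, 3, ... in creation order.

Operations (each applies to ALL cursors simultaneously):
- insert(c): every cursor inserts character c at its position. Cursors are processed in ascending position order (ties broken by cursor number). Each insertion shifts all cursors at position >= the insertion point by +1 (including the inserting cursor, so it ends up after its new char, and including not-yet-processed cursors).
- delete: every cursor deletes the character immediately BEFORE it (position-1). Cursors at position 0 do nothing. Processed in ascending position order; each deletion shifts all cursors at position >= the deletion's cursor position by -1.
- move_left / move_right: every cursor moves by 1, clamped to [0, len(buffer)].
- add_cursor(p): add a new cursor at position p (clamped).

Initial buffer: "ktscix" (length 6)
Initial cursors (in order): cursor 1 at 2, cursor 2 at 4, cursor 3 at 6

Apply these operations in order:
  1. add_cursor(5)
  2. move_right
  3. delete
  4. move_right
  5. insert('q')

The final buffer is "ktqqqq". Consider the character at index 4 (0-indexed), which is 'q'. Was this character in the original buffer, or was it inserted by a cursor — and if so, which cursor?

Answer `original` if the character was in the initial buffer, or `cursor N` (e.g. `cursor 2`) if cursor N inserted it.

Answer: cursor 3

Derivation:
After op 1 (add_cursor(5)): buffer="ktscix" (len 6), cursors c1@2 c2@4 c4@5 c3@6, authorship ......
After op 2 (move_right): buffer="ktscix" (len 6), cursors c1@3 c2@5 c3@6 c4@6, authorship ......
After op 3 (delete): buffer="kt" (len 2), cursors c1@2 c2@2 c3@2 c4@2, authorship ..
After op 4 (move_right): buffer="kt" (len 2), cursors c1@2 c2@2 c3@2 c4@2, authorship ..
After op 5 (insert('q')): buffer="ktqqqq" (len 6), cursors c1@6 c2@6 c3@6 c4@6, authorship ..1234
Authorship (.=original, N=cursor N): . . 1 2 3 4
Index 4: author = 3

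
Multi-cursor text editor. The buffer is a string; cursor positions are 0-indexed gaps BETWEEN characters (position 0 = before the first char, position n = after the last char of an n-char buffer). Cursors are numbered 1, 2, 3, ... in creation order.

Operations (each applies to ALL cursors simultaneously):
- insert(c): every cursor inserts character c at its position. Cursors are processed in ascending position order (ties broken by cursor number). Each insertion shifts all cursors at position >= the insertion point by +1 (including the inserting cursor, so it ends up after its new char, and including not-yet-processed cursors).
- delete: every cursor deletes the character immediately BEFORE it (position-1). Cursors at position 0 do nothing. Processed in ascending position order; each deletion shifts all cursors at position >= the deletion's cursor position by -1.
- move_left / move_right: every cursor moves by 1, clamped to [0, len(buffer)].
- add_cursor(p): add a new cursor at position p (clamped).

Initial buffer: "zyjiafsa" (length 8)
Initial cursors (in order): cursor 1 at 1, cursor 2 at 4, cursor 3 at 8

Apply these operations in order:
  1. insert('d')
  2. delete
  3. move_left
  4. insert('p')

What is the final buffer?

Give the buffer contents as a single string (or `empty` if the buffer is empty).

Answer: pzyjpiafspa

Derivation:
After op 1 (insert('d')): buffer="zdyjidafsad" (len 11), cursors c1@2 c2@6 c3@11, authorship .1...2....3
After op 2 (delete): buffer="zyjiafsa" (len 8), cursors c1@1 c2@4 c3@8, authorship ........
After op 3 (move_left): buffer="zyjiafsa" (len 8), cursors c1@0 c2@3 c3@7, authorship ........
After op 4 (insert('p')): buffer="pzyjpiafspa" (len 11), cursors c1@1 c2@5 c3@10, authorship 1...2....3.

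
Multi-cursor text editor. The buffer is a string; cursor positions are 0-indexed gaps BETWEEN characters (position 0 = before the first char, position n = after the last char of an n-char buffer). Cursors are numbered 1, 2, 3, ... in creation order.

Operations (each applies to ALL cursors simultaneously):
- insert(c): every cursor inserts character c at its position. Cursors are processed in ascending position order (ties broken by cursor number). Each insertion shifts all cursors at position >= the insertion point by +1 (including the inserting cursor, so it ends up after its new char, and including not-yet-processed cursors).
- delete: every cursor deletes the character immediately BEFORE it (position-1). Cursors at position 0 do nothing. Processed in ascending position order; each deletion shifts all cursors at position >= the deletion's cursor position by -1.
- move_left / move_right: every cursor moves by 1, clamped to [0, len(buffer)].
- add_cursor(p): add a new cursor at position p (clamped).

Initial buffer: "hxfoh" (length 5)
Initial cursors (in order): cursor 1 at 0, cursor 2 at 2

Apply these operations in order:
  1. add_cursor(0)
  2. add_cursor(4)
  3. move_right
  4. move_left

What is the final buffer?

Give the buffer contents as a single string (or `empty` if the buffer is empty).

After op 1 (add_cursor(0)): buffer="hxfoh" (len 5), cursors c1@0 c3@0 c2@2, authorship .....
After op 2 (add_cursor(4)): buffer="hxfoh" (len 5), cursors c1@0 c3@0 c2@2 c4@4, authorship .....
After op 3 (move_right): buffer="hxfoh" (len 5), cursors c1@1 c3@1 c2@3 c4@5, authorship .....
After op 4 (move_left): buffer="hxfoh" (len 5), cursors c1@0 c3@0 c2@2 c4@4, authorship .....

Answer: hxfoh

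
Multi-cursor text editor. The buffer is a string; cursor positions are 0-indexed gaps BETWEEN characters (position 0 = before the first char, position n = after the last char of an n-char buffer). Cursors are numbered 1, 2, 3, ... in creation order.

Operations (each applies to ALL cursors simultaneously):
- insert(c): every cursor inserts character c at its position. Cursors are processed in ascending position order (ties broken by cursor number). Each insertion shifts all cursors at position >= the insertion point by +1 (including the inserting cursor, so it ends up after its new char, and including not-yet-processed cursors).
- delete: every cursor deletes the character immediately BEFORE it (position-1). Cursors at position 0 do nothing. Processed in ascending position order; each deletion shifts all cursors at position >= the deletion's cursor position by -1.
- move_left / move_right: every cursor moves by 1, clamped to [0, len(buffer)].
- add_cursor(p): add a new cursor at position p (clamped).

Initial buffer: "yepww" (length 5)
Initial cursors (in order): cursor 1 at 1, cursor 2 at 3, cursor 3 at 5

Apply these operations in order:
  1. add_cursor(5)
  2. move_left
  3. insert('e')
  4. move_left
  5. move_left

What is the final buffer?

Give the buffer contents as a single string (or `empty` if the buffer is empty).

After op 1 (add_cursor(5)): buffer="yepww" (len 5), cursors c1@1 c2@3 c3@5 c4@5, authorship .....
After op 2 (move_left): buffer="yepww" (len 5), cursors c1@0 c2@2 c3@4 c4@4, authorship .....
After op 3 (insert('e')): buffer="eyeepweew" (len 9), cursors c1@1 c2@4 c3@8 c4@8, authorship 1..2..34.
After op 4 (move_left): buffer="eyeepweew" (len 9), cursors c1@0 c2@3 c3@7 c4@7, authorship 1..2..34.
After op 5 (move_left): buffer="eyeepweew" (len 9), cursors c1@0 c2@2 c3@6 c4@6, authorship 1..2..34.

Answer: eyeepweew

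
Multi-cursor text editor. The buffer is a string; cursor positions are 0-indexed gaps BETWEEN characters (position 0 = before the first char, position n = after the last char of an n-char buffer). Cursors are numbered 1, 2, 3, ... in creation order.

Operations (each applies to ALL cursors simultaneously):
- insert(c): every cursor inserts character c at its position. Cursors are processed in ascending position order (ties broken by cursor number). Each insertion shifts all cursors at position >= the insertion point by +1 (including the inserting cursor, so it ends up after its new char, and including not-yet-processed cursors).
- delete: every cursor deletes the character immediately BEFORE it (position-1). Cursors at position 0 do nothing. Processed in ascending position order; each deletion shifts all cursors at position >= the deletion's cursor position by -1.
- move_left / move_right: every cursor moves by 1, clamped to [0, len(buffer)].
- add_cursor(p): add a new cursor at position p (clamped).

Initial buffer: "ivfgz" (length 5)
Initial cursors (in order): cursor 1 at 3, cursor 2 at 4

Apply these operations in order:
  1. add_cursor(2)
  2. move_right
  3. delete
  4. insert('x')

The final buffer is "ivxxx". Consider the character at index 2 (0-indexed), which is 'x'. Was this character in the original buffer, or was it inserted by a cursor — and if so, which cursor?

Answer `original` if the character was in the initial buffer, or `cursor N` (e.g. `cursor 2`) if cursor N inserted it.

After op 1 (add_cursor(2)): buffer="ivfgz" (len 5), cursors c3@2 c1@3 c2@4, authorship .....
After op 2 (move_right): buffer="ivfgz" (len 5), cursors c3@3 c1@4 c2@5, authorship .....
After op 3 (delete): buffer="iv" (len 2), cursors c1@2 c2@2 c3@2, authorship ..
After op 4 (insert('x')): buffer="ivxxx" (len 5), cursors c1@5 c2@5 c3@5, authorship ..123
Authorship (.=original, N=cursor N): . . 1 2 3
Index 2: author = 1

Answer: cursor 1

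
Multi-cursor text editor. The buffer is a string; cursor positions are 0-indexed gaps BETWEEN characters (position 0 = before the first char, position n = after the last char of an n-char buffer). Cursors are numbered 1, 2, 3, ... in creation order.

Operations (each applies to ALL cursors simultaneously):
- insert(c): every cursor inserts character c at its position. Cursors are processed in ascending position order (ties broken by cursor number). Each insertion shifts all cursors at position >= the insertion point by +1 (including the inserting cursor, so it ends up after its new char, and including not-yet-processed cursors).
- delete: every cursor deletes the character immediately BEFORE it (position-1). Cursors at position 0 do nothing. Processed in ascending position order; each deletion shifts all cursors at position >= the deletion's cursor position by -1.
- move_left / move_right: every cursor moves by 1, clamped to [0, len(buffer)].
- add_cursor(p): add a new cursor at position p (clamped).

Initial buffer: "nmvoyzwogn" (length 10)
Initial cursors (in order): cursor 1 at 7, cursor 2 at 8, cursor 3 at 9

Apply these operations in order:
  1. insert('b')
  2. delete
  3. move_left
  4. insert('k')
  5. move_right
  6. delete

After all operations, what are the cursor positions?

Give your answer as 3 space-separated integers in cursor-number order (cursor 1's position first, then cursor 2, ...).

Answer: 7 8 9

Derivation:
After op 1 (insert('b')): buffer="nmvoyzwbobgbn" (len 13), cursors c1@8 c2@10 c3@12, authorship .......1.2.3.
After op 2 (delete): buffer="nmvoyzwogn" (len 10), cursors c1@7 c2@8 c3@9, authorship ..........
After op 3 (move_left): buffer="nmvoyzwogn" (len 10), cursors c1@6 c2@7 c3@8, authorship ..........
After op 4 (insert('k')): buffer="nmvoyzkwkokgn" (len 13), cursors c1@7 c2@9 c3@11, authorship ......1.2.3..
After op 5 (move_right): buffer="nmvoyzkwkokgn" (len 13), cursors c1@8 c2@10 c3@12, authorship ......1.2.3..
After op 6 (delete): buffer="nmvoyzkkkn" (len 10), cursors c1@7 c2@8 c3@9, authorship ......123.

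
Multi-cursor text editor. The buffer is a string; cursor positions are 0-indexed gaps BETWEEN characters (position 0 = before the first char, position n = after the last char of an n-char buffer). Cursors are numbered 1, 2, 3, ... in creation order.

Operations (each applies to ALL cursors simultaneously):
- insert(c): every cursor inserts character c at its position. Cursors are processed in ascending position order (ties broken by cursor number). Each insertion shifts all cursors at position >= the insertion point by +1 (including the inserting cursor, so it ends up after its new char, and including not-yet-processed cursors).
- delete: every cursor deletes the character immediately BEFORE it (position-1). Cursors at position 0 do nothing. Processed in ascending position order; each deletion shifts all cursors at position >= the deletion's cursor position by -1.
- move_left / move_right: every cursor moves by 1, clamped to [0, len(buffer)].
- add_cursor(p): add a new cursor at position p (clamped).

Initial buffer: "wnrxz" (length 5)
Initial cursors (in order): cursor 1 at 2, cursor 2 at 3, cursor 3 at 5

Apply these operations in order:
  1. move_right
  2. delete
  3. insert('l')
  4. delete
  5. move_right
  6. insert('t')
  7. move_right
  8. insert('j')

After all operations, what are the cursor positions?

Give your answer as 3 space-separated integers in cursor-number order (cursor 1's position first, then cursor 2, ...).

Answer: 8 8 8

Derivation:
After op 1 (move_right): buffer="wnrxz" (len 5), cursors c1@3 c2@4 c3@5, authorship .....
After op 2 (delete): buffer="wn" (len 2), cursors c1@2 c2@2 c3@2, authorship ..
After op 3 (insert('l')): buffer="wnlll" (len 5), cursors c1@5 c2@5 c3@5, authorship ..123
After op 4 (delete): buffer="wn" (len 2), cursors c1@2 c2@2 c3@2, authorship ..
After op 5 (move_right): buffer="wn" (len 2), cursors c1@2 c2@2 c3@2, authorship ..
After op 6 (insert('t')): buffer="wnttt" (len 5), cursors c1@5 c2@5 c3@5, authorship ..123
After op 7 (move_right): buffer="wnttt" (len 5), cursors c1@5 c2@5 c3@5, authorship ..123
After op 8 (insert('j')): buffer="wntttjjj" (len 8), cursors c1@8 c2@8 c3@8, authorship ..123123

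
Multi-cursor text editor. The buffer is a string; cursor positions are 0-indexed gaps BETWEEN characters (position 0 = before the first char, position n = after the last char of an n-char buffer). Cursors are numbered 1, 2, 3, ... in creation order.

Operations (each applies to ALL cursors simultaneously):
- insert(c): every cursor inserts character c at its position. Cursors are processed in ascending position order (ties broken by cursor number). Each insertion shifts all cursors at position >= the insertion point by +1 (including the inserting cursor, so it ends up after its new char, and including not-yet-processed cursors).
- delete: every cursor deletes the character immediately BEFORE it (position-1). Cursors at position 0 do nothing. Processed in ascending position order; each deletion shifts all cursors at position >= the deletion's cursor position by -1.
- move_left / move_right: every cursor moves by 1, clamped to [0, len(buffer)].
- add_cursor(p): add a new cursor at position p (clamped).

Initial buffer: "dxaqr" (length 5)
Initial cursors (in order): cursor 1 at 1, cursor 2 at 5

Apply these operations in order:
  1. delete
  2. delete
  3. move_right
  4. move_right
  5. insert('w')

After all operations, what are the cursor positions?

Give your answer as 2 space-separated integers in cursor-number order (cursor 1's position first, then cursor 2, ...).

Answer: 4 4

Derivation:
After op 1 (delete): buffer="xaq" (len 3), cursors c1@0 c2@3, authorship ...
After op 2 (delete): buffer="xa" (len 2), cursors c1@0 c2@2, authorship ..
After op 3 (move_right): buffer="xa" (len 2), cursors c1@1 c2@2, authorship ..
After op 4 (move_right): buffer="xa" (len 2), cursors c1@2 c2@2, authorship ..
After op 5 (insert('w')): buffer="xaww" (len 4), cursors c1@4 c2@4, authorship ..12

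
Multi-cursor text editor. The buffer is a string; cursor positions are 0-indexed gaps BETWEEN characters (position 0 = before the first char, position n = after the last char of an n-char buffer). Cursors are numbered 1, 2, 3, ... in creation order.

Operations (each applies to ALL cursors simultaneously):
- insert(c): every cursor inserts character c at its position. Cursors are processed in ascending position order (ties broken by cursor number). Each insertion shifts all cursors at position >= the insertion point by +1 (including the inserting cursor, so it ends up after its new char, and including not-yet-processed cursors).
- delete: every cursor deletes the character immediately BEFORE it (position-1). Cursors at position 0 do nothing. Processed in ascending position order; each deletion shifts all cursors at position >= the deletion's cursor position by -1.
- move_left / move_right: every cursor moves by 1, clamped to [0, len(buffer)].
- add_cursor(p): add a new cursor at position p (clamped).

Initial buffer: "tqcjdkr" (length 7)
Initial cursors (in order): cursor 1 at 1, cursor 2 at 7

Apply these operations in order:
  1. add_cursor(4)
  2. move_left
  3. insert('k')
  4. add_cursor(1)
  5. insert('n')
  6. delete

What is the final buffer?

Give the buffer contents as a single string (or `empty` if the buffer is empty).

Answer: ktqckjdkkr

Derivation:
After op 1 (add_cursor(4)): buffer="tqcjdkr" (len 7), cursors c1@1 c3@4 c2@7, authorship .......
After op 2 (move_left): buffer="tqcjdkr" (len 7), cursors c1@0 c3@3 c2@6, authorship .......
After op 3 (insert('k')): buffer="ktqckjdkkr" (len 10), cursors c1@1 c3@5 c2@9, authorship 1...3...2.
After op 4 (add_cursor(1)): buffer="ktqckjdkkr" (len 10), cursors c1@1 c4@1 c3@5 c2@9, authorship 1...3...2.
After op 5 (insert('n')): buffer="knntqcknjdkknr" (len 14), cursors c1@3 c4@3 c3@8 c2@13, authorship 114...33...22.
After op 6 (delete): buffer="ktqckjdkkr" (len 10), cursors c1@1 c4@1 c3@5 c2@9, authorship 1...3...2.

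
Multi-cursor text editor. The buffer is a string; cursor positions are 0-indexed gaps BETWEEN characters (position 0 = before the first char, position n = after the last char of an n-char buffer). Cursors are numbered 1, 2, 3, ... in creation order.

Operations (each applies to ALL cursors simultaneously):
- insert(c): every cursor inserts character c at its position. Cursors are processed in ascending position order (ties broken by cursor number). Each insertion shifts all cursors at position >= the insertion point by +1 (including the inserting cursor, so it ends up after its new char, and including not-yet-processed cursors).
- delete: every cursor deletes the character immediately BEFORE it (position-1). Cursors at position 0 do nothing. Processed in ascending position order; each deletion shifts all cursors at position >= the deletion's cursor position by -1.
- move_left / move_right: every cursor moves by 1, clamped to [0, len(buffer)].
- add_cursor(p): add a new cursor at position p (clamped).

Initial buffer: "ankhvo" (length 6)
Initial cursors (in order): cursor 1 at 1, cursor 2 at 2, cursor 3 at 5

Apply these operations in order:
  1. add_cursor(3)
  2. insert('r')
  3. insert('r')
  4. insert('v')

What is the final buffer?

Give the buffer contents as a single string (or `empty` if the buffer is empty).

After op 1 (add_cursor(3)): buffer="ankhvo" (len 6), cursors c1@1 c2@2 c4@3 c3@5, authorship ......
After op 2 (insert('r')): buffer="arnrkrhvro" (len 10), cursors c1@2 c2@4 c4@6 c3@9, authorship .1.2.4..3.
After op 3 (insert('r')): buffer="arrnrrkrrhvrro" (len 14), cursors c1@3 c2@6 c4@9 c3@13, authorship .11.22.44..33.
After op 4 (insert('v')): buffer="arrvnrrvkrrvhvrrvo" (len 18), cursors c1@4 c2@8 c4@12 c3@17, authorship .111.222.444..333.

Answer: arrvnrrvkrrvhvrrvo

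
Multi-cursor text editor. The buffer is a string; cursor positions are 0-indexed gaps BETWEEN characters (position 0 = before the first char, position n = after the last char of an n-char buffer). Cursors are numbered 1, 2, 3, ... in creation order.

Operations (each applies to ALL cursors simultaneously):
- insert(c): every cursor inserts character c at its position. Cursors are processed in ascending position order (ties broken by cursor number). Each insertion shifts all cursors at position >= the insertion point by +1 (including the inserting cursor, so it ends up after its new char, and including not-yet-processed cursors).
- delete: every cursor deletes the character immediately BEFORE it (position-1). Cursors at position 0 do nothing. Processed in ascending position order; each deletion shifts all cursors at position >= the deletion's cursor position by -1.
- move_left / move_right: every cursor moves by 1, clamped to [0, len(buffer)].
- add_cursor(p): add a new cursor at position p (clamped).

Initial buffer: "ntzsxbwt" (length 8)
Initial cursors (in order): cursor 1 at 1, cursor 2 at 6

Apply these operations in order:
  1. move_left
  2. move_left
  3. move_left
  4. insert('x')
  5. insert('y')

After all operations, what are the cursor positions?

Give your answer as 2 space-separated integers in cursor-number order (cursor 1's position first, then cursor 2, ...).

After op 1 (move_left): buffer="ntzsxbwt" (len 8), cursors c1@0 c2@5, authorship ........
After op 2 (move_left): buffer="ntzsxbwt" (len 8), cursors c1@0 c2@4, authorship ........
After op 3 (move_left): buffer="ntzsxbwt" (len 8), cursors c1@0 c2@3, authorship ........
After op 4 (insert('x')): buffer="xntzxsxbwt" (len 10), cursors c1@1 c2@5, authorship 1...2.....
After op 5 (insert('y')): buffer="xyntzxysxbwt" (len 12), cursors c1@2 c2@7, authorship 11...22.....

Answer: 2 7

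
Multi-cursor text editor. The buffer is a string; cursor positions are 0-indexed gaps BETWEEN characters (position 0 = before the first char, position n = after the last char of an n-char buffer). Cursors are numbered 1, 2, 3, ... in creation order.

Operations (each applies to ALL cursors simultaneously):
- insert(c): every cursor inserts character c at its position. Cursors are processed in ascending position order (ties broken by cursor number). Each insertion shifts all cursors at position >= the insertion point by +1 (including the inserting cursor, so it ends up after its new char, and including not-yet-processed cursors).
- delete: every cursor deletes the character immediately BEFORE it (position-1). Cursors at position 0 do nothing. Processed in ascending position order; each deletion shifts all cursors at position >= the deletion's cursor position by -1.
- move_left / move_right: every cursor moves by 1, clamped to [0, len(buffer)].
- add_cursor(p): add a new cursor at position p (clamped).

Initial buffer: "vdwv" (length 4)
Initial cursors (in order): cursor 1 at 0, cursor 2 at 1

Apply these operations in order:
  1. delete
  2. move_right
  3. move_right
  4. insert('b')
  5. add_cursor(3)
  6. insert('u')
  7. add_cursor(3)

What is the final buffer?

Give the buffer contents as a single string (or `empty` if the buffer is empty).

Answer: dwbubuuv

Derivation:
After op 1 (delete): buffer="dwv" (len 3), cursors c1@0 c2@0, authorship ...
After op 2 (move_right): buffer="dwv" (len 3), cursors c1@1 c2@1, authorship ...
After op 3 (move_right): buffer="dwv" (len 3), cursors c1@2 c2@2, authorship ...
After op 4 (insert('b')): buffer="dwbbv" (len 5), cursors c1@4 c2@4, authorship ..12.
After op 5 (add_cursor(3)): buffer="dwbbv" (len 5), cursors c3@3 c1@4 c2@4, authorship ..12.
After op 6 (insert('u')): buffer="dwbubuuv" (len 8), cursors c3@4 c1@7 c2@7, authorship ..13212.
After op 7 (add_cursor(3)): buffer="dwbubuuv" (len 8), cursors c4@3 c3@4 c1@7 c2@7, authorship ..13212.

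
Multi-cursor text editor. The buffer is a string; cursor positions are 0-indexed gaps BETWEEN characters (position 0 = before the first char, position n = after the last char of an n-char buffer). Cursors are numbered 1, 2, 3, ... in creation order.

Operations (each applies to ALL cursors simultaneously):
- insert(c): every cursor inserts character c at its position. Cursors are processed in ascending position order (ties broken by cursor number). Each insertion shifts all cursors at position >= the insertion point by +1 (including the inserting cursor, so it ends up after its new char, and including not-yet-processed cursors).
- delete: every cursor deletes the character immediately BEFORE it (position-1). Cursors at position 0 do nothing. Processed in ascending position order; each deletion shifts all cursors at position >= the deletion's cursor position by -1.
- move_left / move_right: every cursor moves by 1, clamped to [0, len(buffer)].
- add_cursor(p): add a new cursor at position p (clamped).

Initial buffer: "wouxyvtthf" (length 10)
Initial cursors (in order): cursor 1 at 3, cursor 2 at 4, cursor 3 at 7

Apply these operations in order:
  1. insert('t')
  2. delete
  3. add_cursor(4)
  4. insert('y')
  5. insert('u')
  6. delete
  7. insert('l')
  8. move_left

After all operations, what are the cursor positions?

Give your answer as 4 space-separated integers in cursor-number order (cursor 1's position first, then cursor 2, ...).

Answer: 4 9 14 9

Derivation:
After op 1 (insert('t')): buffer="woutxtyvttthf" (len 13), cursors c1@4 c2@6 c3@10, authorship ...1.2...3...
After op 2 (delete): buffer="wouxyvtthf" (len 10), cursors c1@3 c2@4 c3@7, authorship ..........
After op 3 (add_cursor(4)): buffer="wouxyvtthf" (len 10), cursors c1@3 c2@4 c4@4 c3@7, authorship ..........
After op 4 (insert('y')): buffer="wouyxyyyvtythf" (len 14), cursors c1@4 c2@7 c4@7 c3@11, authorship ...1.24...3...
After op 5 (insert('u')): buffer="wouyuxyyuuyvtyuthf" (len 18), cursors c1@5 c2@10 c4@10 c3@15, authorship ...11.2424...33...
After op 6 (delete): buffer="wouyxyyyvtythf" (len 14), cursors c1@4 c2@7 c4@7 c3@11, authorship ...1.24...3...
After op 7 (insert('l')): buffer="wouylxyyllyvtylthf" (len 18), cursors c1@5 c2@10 c4@10 c3@15, authorship ...11.2424...33...
After op 8 (move_left): buffer="wouylxyyllyvtylthf" (len 18), cursors c1@4 c2@9 c4@9 c3@14, authorship ...11.2424...33...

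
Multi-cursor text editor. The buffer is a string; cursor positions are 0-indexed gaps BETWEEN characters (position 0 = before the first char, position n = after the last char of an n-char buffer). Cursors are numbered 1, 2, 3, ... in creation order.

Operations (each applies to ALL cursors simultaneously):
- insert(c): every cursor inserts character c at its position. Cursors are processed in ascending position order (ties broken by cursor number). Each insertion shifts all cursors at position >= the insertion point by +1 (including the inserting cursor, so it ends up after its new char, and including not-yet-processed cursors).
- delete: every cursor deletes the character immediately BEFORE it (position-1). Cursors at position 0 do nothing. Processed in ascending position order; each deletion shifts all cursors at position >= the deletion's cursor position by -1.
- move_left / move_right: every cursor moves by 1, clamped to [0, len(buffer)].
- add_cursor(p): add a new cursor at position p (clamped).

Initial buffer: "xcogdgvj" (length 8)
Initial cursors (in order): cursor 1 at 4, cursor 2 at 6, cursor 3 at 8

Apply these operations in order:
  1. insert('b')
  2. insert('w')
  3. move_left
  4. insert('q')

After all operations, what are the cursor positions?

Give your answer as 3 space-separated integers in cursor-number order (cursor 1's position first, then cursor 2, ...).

After op 1 (insert('b')): buffer="xcogbdgbvjb" (len 11), cursors c1@5 c2@8 c3@11, authorship ....1..2..3
After op 2 (insert('w')): buffer="xcogbwdgbwvjbw" (len 14), cursors c1@6 c2@10 c3@14, authorship ....11..22..33
After op 3 (move_left): buffer="xcogbwdgbwvjbw" (len 14), cursors c1@5 c2@9 c3@13, authorship ....11..22..33
After op 4 (insert('q')): buffer="xcogbqwdgbqwvjbqw" (len 17), cursors c1@6 c2@11 c3@16, authorship ....111..222..333

Answer: 6 11 16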